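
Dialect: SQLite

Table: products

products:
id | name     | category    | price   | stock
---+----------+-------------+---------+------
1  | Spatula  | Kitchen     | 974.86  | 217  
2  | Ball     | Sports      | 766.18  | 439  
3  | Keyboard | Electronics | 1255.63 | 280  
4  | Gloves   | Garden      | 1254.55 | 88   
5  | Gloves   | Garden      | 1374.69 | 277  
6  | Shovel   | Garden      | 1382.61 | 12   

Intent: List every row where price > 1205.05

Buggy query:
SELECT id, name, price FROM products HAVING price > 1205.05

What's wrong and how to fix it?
Bug: HAVING filters the output of aggregation, but this query has no GROUP BY and no aggregate functions, so SQLite rejects it (HAVING clause on a non-aggregate query); the condition here is per row

Fix: Replace HAVING with WHERE since the condition applies to individual rows

Corrected query:
SELECT id, name, price FROM products WHERE price > 1205.05

Result:
id | name     | price  
---+----------+--------
3  | Keyboard | 1255.63
4  | Gloves   | 1254.55
5  | Gloves   | 1374.69
6  | Shovel   | 1382.61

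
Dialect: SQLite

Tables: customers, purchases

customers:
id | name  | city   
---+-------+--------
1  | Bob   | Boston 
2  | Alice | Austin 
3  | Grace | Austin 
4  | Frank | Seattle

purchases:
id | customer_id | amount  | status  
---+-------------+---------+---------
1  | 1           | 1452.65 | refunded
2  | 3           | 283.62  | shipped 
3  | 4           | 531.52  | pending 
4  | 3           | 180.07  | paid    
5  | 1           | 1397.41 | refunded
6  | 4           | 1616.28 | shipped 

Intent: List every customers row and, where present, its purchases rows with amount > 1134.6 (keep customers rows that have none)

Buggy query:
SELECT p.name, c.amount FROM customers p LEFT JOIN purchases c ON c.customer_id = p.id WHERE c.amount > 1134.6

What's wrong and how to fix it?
Bug: A WHERE condition on the right-hand table after LEFT JOIN drops unmatched parents

Fix: Move the right-table condition into the ON clause so unmatched parents are kept

Corrected query:
SELECT p.name, c.amount FROM customers p LEFT JOIN purchases c ON c.customer_id = p.id AND c.amount > 1134.6

Result:
name  | amount 
------+--------
Bob   | 1397.41
Bob   | 1452.65
Alice | NULL   
Grace | NULL   
Frank | 1616.28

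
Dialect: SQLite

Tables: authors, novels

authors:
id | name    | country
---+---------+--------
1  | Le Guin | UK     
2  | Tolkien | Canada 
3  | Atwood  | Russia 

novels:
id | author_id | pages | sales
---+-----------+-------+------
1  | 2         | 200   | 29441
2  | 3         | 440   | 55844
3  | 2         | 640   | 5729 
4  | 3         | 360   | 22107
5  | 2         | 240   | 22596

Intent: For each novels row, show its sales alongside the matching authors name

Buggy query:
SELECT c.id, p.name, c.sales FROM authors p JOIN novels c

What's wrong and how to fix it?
Bug: Missing join condition: each novels row is matched to all authors rows instead of just its own

Fix: Specify the join condition linking the foreign key to the parent id

Corrected query:
SELECT c.id, p.name, c.sales FROM authors p JOIN novels c ON c.author_id = p.id

Result:
id | name    | sales
---+---------+------
1  | Tolkien | 29441
2  | Atwood  | 55844
3  | Tolkien | 5729 
4  | Atwood  | 22107
5  | Tolkien | 22596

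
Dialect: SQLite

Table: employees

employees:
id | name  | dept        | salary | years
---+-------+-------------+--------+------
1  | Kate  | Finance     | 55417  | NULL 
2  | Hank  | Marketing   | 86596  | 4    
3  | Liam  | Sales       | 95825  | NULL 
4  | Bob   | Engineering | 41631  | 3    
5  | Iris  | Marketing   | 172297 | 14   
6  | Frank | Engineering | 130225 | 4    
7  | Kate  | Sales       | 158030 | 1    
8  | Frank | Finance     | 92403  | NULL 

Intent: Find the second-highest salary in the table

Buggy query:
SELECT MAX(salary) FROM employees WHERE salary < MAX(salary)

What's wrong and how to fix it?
Bug: The inner MAX is an aggregate inside WHERE, which is not allowed

Fix: Compute the overall MAX in a subquery, then take MAX of rows below it

Corrected query:
SELECT MAX(salary) FROM employees WHERE salary < (SELECT MAX(salary) FROM employees)

Result:
MAX(salary)
-----------
158030     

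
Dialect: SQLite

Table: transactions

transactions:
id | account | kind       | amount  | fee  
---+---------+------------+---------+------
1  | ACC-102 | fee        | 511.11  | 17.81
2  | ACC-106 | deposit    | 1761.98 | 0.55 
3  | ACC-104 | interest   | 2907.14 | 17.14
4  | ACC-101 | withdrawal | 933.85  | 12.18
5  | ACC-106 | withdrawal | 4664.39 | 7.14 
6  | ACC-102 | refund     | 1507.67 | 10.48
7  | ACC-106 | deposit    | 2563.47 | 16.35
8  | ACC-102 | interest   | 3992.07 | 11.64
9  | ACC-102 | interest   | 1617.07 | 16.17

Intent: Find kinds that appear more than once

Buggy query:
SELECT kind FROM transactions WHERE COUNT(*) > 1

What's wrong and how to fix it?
Bug: COUNT(*) is an aggregate and cannot be used in WHERE

Fix: Group first, then use HAVING for the count condition

Corrected query:
SELECT kind FROM transactions GROUP BY kind HAVING COUNT(*) > 1

Result:
kind      
----------
deposit   
interest  
withdrawal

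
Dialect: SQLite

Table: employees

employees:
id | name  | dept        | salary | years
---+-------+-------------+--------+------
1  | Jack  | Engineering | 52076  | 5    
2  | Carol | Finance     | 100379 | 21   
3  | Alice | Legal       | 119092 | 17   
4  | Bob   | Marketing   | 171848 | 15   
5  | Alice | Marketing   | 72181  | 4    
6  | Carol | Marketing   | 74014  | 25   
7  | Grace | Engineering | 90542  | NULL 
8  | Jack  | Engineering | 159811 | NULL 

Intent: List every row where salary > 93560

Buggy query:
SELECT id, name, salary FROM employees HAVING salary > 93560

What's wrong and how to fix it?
Bug: This is a non-aggregate query (no GROUP BY, no aggregates), so in SQLite the HAVING clause is invalid here; a row-level condition belongs in WHERE

Fix: Replace HAVING with WHERE since the condition applies to individual rows

Corrected query:
SELECT id, name, salary FROM employees WHERE salary > 93560

Result:
id | name  | salary
---+-------+-------
2  | Carol | 100379
3  | Alice | 119092
4  | Bob   | 171848
8  | Jack  | 159811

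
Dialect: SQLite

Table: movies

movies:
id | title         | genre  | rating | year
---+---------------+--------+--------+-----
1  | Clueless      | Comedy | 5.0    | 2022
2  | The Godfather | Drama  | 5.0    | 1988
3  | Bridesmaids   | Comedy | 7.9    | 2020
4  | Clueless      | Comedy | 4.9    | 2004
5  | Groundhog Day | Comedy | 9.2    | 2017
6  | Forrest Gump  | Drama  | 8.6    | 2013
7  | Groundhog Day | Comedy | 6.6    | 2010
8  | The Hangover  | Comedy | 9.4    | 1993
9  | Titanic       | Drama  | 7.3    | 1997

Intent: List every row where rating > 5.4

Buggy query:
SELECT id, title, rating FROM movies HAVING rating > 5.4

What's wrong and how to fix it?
Bug: This is a non-aggregate query (no GROUP BY, no aggregates), so in SQLite the HAVING clause is invalid here; a row-level condition belongs in WHERE

Fix: Replace HAVING with WHERE since the condition applies to individual rows

Corrected query:
SELECT id, title, rating FROM movies WHERE rating > 5.4

Result:
id | title         | rating
---+---------------+-------
3  | Bridesmaids   | 7.9   
5  | Groundhog Day | 9.2   
6  | Forrest Gump  | 8.6   
7  | Groundhog Day | 6.6   
8  | The Hangover  | 9.4   
9  | Titanic       | 7.3   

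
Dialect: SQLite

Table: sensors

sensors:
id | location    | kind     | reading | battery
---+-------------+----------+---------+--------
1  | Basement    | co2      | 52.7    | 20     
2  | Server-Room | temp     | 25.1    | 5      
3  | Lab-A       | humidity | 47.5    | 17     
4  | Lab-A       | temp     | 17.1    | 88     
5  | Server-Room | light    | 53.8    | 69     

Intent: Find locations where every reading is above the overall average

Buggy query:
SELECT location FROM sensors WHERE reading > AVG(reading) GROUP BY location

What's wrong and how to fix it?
Bug: AVG() is an aggregate; it can't sit directly in WHERE

Fix: Use a subquery for AVG and a HAVING MIN(...) filter so the condition holds for every row in the group

Corrected query:
SELECT location FROM sensors GROUP BY location HAVING MIN(reading) > (SELECT AVG(reading) FROM sensors)

Result:
location
--------
Basement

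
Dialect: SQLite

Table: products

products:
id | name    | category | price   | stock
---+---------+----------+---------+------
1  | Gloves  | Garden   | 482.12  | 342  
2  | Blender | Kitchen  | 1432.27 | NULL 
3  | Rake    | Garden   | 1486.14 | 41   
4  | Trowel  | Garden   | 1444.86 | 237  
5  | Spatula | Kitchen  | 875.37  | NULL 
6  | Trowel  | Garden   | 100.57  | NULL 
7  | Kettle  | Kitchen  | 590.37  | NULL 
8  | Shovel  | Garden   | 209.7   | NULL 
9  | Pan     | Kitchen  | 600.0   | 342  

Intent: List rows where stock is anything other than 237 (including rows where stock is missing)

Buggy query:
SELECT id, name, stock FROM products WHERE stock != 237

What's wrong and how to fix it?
Bug: Inequality against NULL is unknown, not true; rows with NULL are dropped

Fix: Add an explicit OR stock IS NULL to include the missing-value rows

Corrected query:
SELECT id, name, stock FROM products WHERE stock != 237 OR stock IS NULL

Result:
id | name    | stock
---+---------+------
1  | Gloves  | 342  
2  | Blender | NULL 
3  | Rake    | 41   
5  | Spatula | NULL 
6  | Trowel  | NULL 
7  | Kettle  | NULL 
8  | Shovel  | NULL 
9  | Pan     | 342  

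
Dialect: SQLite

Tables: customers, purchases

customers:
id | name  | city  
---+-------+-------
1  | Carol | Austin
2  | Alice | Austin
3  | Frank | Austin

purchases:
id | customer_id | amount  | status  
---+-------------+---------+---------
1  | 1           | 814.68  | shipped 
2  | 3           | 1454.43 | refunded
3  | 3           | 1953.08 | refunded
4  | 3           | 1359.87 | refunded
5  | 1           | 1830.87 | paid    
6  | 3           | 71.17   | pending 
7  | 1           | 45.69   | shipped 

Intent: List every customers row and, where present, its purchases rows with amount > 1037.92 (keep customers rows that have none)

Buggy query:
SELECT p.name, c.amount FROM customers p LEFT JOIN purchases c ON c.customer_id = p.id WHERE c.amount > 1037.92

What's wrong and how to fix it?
Bug: Filtering c.amount in WHERE discards the NULL rows produced by LEFT JOIN, turning it into an inner join

Fix: Move the right-table condition into the ON clause so unmatched parents are kept

Corrected query:
SELECT p.name, c.amount FROM customers p LEFT JOIN purchases c ON c.customer_id = p.id AND c.amount > 1037.92

Result:
name  | amount 
------+--------
Carol | 1830.87
Alice | NULL   
Frank | 1359.87
Frank | 1454.43
Frank | 1953.08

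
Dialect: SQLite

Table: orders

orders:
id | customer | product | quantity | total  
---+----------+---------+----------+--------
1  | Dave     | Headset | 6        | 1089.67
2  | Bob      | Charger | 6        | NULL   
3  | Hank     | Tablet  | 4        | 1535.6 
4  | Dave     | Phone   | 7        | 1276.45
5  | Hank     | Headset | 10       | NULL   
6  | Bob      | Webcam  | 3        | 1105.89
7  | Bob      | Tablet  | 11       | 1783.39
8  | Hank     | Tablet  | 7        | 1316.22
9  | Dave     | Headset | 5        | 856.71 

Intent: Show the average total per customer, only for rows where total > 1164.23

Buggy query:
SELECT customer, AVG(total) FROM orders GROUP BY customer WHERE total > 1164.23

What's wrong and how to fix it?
Bug: Row-level WHERE must come before GROUP BY in the clause order

Fix: Move the WHERE clause before GROUP BY

Corrected query:
SELECT customer, AVG(total) FROM orders WHERE total > 1164.23 GROUP BY customer

Result:
customer | AVG(total)
---------+-----------
Bob      | 1783.39   
Dave     | 1276.45   
Hank     | 1425.91   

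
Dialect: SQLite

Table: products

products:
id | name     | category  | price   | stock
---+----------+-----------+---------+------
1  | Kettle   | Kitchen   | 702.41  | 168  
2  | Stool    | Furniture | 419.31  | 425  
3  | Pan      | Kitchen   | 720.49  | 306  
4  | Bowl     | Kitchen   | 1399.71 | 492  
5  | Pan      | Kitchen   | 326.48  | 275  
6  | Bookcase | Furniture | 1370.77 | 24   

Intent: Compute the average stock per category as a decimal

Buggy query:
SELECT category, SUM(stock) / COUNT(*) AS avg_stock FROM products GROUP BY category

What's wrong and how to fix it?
Bug: Both operands are integers, so '/' performs integer division and truncates

Fix: Cast one side to REAL so the division keeps the fractional part

Corrected query:
SELECT category, SUM(stock) * 1.0 / COUNT(*) AS avg_stock FROM products GROUP BY category

Result:
category  | avg_stock
----------+----------
Furniture | 224.5    
Kitchen   | 310.25   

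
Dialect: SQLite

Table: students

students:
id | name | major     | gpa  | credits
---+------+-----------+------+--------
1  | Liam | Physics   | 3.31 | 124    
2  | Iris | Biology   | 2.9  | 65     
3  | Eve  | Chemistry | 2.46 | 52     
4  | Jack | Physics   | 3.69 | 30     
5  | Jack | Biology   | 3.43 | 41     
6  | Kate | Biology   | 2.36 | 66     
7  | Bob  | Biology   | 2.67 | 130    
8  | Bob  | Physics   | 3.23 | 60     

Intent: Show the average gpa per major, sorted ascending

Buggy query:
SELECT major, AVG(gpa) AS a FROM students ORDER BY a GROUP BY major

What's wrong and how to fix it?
Bug: ORDER BY appears before GROUP BY; SQL clause order requires GROUP BY first

Fix: Reorder: SELECT … FROM … GROUP BY … ORDER BY …

Corrected query:
SELECT major, AVG(gpa) AS a FROM students GROUP BY major ORDER BY a

Result:
major     | a   
----------+-----
Chemistry | 2.46
Biology   | 2.84
Physics   | 3.41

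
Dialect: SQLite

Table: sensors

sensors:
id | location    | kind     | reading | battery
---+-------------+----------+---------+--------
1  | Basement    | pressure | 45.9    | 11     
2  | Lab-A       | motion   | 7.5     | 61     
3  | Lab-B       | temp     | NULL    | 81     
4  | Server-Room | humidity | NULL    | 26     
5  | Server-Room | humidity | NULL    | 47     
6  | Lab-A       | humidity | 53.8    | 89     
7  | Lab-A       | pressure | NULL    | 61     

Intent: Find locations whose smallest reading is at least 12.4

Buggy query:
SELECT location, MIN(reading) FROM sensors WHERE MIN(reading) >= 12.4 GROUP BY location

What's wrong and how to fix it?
Bug: Aggregates like MIN are computed per group after WHERE runs

Fix: Replace WHERE with HAVING after the GROUP BY

Corrected query:
SELECT location, MIN(reading) FROM sensors GROUP BY location HAVING MIN(reading) >= 12.4

Result:
location | MIN(reading)
---------+-------------
Basement | 45.9        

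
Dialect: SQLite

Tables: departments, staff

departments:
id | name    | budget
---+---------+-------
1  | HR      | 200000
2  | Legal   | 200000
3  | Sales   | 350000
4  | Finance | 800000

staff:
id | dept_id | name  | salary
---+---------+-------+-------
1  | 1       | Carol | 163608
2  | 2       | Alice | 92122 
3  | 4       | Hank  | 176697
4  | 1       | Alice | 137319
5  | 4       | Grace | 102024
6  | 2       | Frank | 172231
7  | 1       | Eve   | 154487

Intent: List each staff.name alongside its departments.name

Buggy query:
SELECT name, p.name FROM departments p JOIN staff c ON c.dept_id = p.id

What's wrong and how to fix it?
Bug: 'name' exists in both joined tables, so the database can't tell which one is meant

Fix: Qualify the column with its table alias (c.name)

Corrected query:
SELECT c.name, p.name FROM departments p JOIN staff c ON c.dept_id = p.id

Result:
name  | name   
------+--------
Carol | HR     
Alice | Legal  
Hank  | Finance
Alice | HR     
Grace | Finance
Frank | Legal  
Eve   | HR     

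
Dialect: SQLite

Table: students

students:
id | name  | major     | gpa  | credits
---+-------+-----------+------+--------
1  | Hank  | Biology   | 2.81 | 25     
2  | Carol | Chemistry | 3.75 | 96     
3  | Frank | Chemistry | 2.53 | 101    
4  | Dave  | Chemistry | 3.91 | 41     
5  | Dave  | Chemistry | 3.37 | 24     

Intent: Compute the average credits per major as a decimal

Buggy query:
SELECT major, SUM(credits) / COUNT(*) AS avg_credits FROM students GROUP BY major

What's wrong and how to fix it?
Bug: SUM(credits) and COUNT(*) are both integers; the division truncates the fractional part

Fix: Multiply by 1.0 (or CAST to REAL) to force floating-point division

Corrected query:
SELECT major, SUM(credits) * 1.0 / COUNT(*) AS avg_credits FROM students GROUP BY major

Result:
major     | avg_credits
----------+------------
Biology   | 25         
Chemistry | 65.5       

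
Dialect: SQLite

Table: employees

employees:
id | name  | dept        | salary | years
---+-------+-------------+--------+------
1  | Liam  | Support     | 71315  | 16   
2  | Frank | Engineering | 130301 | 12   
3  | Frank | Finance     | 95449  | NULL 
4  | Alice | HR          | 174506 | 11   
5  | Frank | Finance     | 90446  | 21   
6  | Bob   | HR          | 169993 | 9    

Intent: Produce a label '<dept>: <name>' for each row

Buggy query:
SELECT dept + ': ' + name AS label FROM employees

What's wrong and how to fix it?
Bug: '+' is numeric addition; on text columns SQLite converts them to 0 instead of concatenating

Fix: Replace + with || to concatenate text

Corrected query:
SELECT dept || ': ' || name AS label FROM employees

Result:
label             
------------------
Support: Liam     
Engineering: Frank
Finance: Frank    
HR: Alice         
Finance: Frank    
HR: Bob           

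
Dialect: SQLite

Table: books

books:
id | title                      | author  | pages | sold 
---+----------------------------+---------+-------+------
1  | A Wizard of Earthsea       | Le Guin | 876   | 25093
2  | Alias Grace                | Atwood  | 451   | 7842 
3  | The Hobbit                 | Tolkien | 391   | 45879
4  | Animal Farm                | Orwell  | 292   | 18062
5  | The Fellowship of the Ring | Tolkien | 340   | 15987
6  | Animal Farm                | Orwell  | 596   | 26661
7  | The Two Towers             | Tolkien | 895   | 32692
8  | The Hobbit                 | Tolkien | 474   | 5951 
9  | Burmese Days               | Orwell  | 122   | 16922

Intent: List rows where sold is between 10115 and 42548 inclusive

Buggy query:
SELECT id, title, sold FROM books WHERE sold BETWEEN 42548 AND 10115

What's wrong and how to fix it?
Bug: BETWEEN expects the lower bound first; with 42548 AND 10115 the range is empty

Fix: Write BETWEEN 10115 AND 42548

Corrected query:
SELECT id, title, sold FROM books WHERE sold BETWEEN 10115 AND 42548

Result:
id | title                      | sold 
---+----------------------------+------
1  | A Wizard of Earthsea       | 25093
4  | Animal Farm                | 18062
5  | The Fellowship of the Ring | 15987
6  | Animal Farm                | 26661
7  | The Two Towers             | 32692
9  | Burmese Days               | 16922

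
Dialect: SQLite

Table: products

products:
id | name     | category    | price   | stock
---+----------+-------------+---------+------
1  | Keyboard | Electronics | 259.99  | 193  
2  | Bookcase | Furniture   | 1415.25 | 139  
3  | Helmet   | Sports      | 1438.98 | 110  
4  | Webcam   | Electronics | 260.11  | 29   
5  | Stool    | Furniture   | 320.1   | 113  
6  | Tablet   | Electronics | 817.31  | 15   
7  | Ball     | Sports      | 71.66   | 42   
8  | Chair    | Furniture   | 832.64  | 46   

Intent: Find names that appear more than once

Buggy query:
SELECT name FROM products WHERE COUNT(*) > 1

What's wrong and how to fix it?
Bug: COUNT(*) is an aggregate and cannot be used in WHERE

Fix: Group first, then use HAVING for the count condition

Corrected query:
SELECT name FROM products GROUP BY name HAVING COUNT(*) > 1

Result:
(no rows)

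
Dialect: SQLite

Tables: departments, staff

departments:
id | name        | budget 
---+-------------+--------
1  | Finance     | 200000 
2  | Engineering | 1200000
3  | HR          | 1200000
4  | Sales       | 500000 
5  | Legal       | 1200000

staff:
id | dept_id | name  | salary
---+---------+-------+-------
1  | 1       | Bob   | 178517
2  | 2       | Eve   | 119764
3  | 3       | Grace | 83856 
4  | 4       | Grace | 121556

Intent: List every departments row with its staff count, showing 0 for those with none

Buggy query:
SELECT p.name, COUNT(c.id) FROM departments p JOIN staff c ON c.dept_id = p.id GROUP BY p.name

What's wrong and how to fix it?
Bug: INNER JOIN drops departments rows that have no matching staff rows

Fix: Switch to LEFT JOIN to retain unmatched parent rows

Corrected query:
SELECT p.name, COUNT(c.id) FROM departments p LEFT JOIN staff c ON c.dept_id = p.id GROUP BY p.name

Result:
name        | COUNT(c.id)
------------+------------
Engineering | 1          
Finance     | 1          
HR          | 1          
Legal       | 0          
Sales       | 1          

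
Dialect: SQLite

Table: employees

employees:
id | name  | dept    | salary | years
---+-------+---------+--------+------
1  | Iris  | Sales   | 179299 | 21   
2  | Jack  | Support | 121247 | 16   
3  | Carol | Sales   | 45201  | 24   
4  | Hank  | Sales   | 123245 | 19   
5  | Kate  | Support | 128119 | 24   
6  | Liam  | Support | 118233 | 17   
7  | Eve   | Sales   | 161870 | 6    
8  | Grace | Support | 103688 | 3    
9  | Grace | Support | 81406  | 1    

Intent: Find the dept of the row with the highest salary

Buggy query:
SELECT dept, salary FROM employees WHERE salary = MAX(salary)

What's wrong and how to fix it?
Bug: MAX(salary) is an aggregate and cannot be used directly in WHERE

Fix: Wrap MAX in a scalar subquery so WHERE compares against a single value

Corrected query:
SELECT dept, salary FROM employees WHERE salary = (SELECT MAX(salary) FROM employees)

Result:
dept  | salary
------+-------
Sales | 179299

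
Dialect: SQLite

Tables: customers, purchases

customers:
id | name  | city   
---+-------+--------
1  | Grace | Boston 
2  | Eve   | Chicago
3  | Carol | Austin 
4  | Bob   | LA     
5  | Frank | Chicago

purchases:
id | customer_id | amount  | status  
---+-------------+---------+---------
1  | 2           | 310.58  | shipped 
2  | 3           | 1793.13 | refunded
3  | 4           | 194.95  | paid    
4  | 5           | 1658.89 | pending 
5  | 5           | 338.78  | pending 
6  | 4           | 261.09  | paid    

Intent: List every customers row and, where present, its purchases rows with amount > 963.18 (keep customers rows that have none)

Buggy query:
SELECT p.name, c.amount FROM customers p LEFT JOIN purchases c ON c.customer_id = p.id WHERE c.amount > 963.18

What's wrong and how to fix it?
Bug: A WHERE condition on the right-hand table after LEFT JOIN drops unmatched parents

Fix: Move the right-table condition into the ON clause so unmatched parents are kept

Corrected query:
SELECT p.name, c.amount FROM customers p LEFT JOIN purchases c ON c.customer_id = p.id AND c.amount > 963.18

Result:
name  | amount 
------+--------
Grace | NULL   
Eve   | NULL   
Carol | 1793.13
Bob   | NULL   
Frank | 1658.89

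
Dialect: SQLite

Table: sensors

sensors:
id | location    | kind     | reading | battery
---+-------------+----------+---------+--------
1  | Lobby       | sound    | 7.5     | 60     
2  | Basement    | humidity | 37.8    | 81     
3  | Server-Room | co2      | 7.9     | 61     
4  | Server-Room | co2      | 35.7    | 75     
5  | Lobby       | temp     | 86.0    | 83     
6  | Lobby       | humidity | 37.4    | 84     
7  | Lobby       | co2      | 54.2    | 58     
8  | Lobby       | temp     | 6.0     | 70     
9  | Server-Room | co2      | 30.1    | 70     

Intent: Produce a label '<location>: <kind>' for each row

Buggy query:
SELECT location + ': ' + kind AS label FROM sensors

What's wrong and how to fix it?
Bug: '+' is numeric addition; on text columns SQLite converts them to 0 instead of concatenating

Fix: Use the || operator for string concatenation

Corrected query:
SELECT location || ': ' || kind AS label FROM sensors

Result:
label             
------------------
Lobby: sound      
Basement: humidity
Server-Room: co2  
Server-Room: co2  
Lobby: temp       
Lobby: humidity   
Lobby: co2        
Lobby: temp       
Server-Room: co2  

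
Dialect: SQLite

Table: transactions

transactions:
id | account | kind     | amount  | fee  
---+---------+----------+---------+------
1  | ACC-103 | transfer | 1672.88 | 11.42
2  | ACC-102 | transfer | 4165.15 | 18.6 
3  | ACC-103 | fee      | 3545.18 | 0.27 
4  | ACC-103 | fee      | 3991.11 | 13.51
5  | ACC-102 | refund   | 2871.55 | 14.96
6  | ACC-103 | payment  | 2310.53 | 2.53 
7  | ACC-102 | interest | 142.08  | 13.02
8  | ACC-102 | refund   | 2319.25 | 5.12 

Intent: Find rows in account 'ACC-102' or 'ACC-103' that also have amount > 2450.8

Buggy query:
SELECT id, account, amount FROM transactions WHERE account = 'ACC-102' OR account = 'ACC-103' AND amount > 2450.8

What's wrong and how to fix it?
Bug: AND binds tighter than OR, so this parses as account = 'ACC-102' OR (account = 'ACC-103' AND amount > 2450.8)

Fix: Add parentheses around the OR so the AND applies to both alternatives

Corrected query:
SELECT id, account, amount FROM transactions WHERE (account = 'ACC-102' OR account = 'ACC-103') AND amount > 2450.8

Result:
id | account | amount 
---+---------+--------
2  | ACC-102 | 4165.15
3  | ACC-103 | 3545.18
4  | ACC-103 | 3991.11
5  | ACC-102 | 2871.55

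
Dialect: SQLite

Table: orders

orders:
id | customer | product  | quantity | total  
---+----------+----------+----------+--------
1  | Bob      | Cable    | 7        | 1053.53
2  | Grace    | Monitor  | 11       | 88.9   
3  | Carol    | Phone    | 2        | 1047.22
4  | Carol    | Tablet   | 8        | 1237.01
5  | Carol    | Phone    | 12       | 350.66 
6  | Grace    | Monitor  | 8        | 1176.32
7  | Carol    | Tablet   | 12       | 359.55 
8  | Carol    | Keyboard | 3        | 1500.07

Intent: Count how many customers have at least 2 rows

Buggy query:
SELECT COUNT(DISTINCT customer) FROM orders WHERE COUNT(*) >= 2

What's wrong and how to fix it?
Bug: COUNT(*) cannot appear in WHERE; the per-group count doesn't exist yet

Fix: Group first with HAVING COUNT(*) >= 2, then COUNT the resulting groups

Corrected query:
SELECT COUNT(*) FROM (SELECT customer FROM orders GROUP BY customer HAVING COUNT(*) >= 2)

Result:
COUNT(*)
--------
2       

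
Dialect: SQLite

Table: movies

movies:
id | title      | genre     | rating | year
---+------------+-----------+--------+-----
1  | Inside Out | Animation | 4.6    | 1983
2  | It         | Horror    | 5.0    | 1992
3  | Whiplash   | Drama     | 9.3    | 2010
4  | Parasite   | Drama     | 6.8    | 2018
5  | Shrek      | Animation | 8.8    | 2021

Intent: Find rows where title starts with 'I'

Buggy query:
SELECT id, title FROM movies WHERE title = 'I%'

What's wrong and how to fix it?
Bug: '=' compares the literal string including the % character; pattern matching needs LIKE

Fix: Replace '=' with LIKE so 'I%' is treated as a pattern

Corrected query:
SELECT id, title FROM movies WHERE title LIKE 'I%'

Result:
id | title     
---+-----------
1  | Inside Out
2  | It        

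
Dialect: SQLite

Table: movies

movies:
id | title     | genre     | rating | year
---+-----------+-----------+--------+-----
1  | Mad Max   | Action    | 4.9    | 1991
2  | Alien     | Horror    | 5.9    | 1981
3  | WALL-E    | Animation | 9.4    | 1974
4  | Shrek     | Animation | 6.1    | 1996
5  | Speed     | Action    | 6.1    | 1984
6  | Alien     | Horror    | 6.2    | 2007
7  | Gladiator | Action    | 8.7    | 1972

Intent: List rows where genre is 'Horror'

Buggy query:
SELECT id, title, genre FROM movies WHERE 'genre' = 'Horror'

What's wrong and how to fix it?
Bug: 'genre' in single quotes is a string literal, not the column; the comparison is literal-vs-literal and never true

Fix: Remove the quotes around the column name (or use double quotes for an identifier)

Corrected query:
SELECT id, title, genre FROM movies WHERE genre = 'Horror'

Result:
id | title | genre 
---+-------+-------
2  | Alien | Horror
6  | Alien | Horror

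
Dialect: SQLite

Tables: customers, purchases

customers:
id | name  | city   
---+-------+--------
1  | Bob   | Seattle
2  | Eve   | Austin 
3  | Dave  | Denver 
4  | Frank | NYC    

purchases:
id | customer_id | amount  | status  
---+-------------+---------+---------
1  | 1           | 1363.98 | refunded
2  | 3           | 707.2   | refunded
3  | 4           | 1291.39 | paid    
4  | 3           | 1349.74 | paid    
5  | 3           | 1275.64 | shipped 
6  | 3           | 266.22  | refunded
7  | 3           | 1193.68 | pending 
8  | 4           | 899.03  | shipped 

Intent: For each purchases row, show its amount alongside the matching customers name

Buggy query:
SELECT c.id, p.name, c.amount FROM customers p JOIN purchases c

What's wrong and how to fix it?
Bug: JOIN with no ON clause produces a cartesian product; every purchases row pairs with every customers row

Fix: Add ON c.customer_id = p.id to the JOIN

Corrected query:
SELECT c.id, p.name, c.amount FROM customers p JOIN purchases c ON c.customer_id = p.id

Result:
id | name  | amount 
---+-------+--------
1  | Bob   | 1363.98
2  | Dave  | 707.2  
3  | Frank | 1291.39
4  | Dave  | 1349.74
5  | Dave  | 1275.64
6  | Dave  | 266.22 
7  | Dave  | 1193.68
8  | Frank | 899.03 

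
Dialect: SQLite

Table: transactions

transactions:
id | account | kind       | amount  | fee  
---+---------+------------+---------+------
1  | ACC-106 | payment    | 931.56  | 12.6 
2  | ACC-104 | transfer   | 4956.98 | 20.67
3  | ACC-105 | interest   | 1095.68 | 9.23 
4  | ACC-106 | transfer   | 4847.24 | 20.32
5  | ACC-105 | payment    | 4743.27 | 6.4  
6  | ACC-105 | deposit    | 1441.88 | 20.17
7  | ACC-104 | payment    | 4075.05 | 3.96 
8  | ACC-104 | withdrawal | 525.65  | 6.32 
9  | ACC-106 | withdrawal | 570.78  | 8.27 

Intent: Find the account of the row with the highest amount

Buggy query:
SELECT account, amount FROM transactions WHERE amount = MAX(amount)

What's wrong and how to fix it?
Bug: MAX(amount) is an aggregate and cannot be used directly in WHERE

Fix: Wrap MAX in a scalar subquery so WHERE compares against a single value

Corrected query:
SELECT account, amount FROM transactions WHERE amount = (SELECT MAX(amount) FROM transactions)

Result:
account | amount 
--------+--------
ACC-104 | 4956.98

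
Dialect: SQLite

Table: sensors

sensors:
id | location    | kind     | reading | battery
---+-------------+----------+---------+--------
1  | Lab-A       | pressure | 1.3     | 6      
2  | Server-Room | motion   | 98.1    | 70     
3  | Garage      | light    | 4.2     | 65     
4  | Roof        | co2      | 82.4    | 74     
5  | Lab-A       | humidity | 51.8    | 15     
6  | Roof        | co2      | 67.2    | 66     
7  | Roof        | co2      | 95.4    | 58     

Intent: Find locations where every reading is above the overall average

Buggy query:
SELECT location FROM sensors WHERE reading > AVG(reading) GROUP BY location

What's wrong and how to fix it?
Bug: WHERE evaluates per row before aggregation, so AVG() is unavailable

Fix: Compute the overall average in a scalar subquery and compare each group's MIN against it in HAVING

Corrected query:
SELECT location FROM sensors GROUP BY location HAVING MIN(reading) > (SELECT AVG(reading) FROM sensors)

Result:
location   
-----------
Roof       
Server-Room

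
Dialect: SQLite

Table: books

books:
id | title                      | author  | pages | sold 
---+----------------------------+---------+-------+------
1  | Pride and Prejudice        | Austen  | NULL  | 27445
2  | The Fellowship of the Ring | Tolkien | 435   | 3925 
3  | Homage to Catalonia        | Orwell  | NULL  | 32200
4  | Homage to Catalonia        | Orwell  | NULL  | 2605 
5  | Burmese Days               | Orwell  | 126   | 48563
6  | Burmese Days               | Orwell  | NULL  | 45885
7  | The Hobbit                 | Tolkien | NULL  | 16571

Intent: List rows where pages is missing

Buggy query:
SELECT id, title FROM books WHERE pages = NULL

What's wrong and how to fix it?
Bug: '= NULL' is always unknown in SQL three-valued logic, so no rows match

Fix: Use IS NULL to test for NULL

Corrected query:
SELECT id, title FROM books WHERE pages IS NULL

Result:
id | title              
---+--------------------
1  | Pride and Prejudice
3  | Homage to Catalonia
4  | Homage to Catalonia
6  | Burmese Days       
7  | The Hobbit         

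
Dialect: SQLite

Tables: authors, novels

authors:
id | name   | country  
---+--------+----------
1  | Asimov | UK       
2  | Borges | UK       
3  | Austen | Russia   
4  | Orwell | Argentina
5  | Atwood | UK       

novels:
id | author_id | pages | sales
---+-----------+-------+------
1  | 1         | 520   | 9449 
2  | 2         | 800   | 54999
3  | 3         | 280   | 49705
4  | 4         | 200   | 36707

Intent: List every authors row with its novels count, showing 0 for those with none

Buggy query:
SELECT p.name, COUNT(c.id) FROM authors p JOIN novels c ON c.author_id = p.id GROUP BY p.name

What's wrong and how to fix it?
Bug: An inner join excludes parents with zero children

Fix: Switch to LEFT JOIN to retain unmatched parent rows

Corrected query:
SELECT p.name, COUNT(c.id) FROM authors p LEFT JOIN novels c ON c.author_id = p.id GROUP BY p.name

Result:
name   | COUNT(c.id)
-------+------------
Asimov | 1          
Atwood | 0          
Austen | 1          
Borges | 1          
Orwell | 1          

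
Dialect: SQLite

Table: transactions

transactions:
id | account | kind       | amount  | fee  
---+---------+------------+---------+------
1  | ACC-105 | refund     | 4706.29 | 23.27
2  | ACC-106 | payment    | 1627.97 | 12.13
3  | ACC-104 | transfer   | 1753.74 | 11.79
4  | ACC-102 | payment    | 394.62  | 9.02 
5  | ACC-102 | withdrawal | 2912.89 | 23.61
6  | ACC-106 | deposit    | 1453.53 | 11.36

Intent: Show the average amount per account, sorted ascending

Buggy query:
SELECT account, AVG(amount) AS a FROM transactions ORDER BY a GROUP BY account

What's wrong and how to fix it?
Bug: GROUP BY must precede ORDER BY

Fix: Reorder: SELECT … FROM … GROUP BY … ORDER BY …

Corrected query:
SELECT account, AVG(amount) AS a FROM transactions GROUP BY account ORDER BY a

Result:
account | a       
--------+---------
ACC-106 | 1540.75 
ACC-102 | 1653.755
ACC-104 | 1753.74 
ACC-105 | 4706.29 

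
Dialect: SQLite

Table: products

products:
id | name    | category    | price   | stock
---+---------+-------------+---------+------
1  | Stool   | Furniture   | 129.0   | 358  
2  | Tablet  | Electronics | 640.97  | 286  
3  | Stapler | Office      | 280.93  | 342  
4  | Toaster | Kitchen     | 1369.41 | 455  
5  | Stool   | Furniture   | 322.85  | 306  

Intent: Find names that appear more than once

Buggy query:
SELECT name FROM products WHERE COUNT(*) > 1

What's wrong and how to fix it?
Bug: COUNT(*) is an aggregate and cannot be used in WHERE

Fix: GROUP BY name, then filter groups with HAVING COUNT(*) > 1

Corrected query:
SELECT name FROM products GROUP BY name HAVING COUNT(*) > 1

Result:
name 
-----
Stool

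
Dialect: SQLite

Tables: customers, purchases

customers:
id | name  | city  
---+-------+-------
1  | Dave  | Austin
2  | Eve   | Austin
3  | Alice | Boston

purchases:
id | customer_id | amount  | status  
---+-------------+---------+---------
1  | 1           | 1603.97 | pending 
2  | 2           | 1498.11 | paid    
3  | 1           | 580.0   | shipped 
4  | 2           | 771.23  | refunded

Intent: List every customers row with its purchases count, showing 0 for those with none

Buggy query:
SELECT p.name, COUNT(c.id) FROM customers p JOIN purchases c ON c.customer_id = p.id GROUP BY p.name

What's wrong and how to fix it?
Bug: An inner join excludes parents with zero children

Fix: Use LEFT JOIN so parents without children still appear (COUNT(c.id) gives 0)

Corrected query:
SELECT p.name, COUNT(c.id) FROM customers p LEFT JOIN purchases c ON c.customer_id = p.id GROUP BY p.name

Result:
name  | COUNT(c.id)
------+------------
Alice | 0          
Dave  | 2          
Eve   | 2          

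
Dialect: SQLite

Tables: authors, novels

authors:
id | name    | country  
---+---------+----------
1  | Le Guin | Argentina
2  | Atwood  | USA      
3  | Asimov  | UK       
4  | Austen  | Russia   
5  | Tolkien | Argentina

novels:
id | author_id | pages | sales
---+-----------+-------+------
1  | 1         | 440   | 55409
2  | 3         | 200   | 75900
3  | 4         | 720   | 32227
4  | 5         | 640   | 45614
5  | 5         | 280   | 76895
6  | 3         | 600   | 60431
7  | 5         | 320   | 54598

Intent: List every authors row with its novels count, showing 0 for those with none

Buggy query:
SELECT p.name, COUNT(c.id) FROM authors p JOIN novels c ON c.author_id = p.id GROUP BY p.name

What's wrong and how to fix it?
Bug: INNER JOIN drops authors rows that have no matching novels rows

Fix: Switch to LEFT JOIN to retain unmatched parent rows

Corrected query:
SELECT p.name, COUNT(c.id) FROM authors p LEFT JOIN novels c ON c.author_id = p.id GROUP BY p.name

Result:
name    | COUNT(c.id)
--------+------------
Asimov  | 2          
Atwood  | 0          
Austen  | 1          
Le Guin | 1          
Tolkien | 3          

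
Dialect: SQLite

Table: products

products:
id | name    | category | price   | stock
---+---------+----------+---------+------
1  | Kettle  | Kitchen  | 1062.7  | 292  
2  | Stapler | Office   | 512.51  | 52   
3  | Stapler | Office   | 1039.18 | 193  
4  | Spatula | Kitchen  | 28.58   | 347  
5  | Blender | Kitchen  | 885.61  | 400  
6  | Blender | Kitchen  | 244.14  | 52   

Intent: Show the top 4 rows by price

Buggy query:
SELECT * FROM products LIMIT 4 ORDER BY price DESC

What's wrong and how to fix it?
Bug: LIMIT must come after ORDER BY

Fix: Swap the clauses: ORDER BY first, then LIMIT

Corrected query:
SELECT * FROM products ORDER BY price DESC LIMIT 4

Result:
id | name    | category | price   | stock
---+---------+----------+---------+------
1  | Kettle  | Kitchen  | 1062.7  | 292  
3  | Stapler | Office   | 1039.18 | 193  
5  | Blender | Kitchen  | 885.61  | 400  
2  | Stapler | Office   | 512.51  | 52   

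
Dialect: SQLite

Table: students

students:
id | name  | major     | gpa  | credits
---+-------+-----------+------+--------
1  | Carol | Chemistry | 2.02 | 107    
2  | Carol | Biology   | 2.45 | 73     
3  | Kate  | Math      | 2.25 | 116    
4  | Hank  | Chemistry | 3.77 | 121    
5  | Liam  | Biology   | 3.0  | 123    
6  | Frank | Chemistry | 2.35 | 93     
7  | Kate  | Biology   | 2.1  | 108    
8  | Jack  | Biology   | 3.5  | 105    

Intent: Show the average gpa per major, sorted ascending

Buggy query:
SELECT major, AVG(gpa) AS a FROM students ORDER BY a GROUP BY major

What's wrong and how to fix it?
Bug: GROUP BY must precede ORDER BY

Fix: Reorder: SELECT … FROM … GROUP BY … ORDER BY …

Corrected query:
SELECT major, AVG(gpa) AS a FROM students GROUP BY major ORDER BY a

Result:
major     | a       
----------+---------
Math      | 2.25    
Chemistry | 2.713333
Biology   | 2.7625  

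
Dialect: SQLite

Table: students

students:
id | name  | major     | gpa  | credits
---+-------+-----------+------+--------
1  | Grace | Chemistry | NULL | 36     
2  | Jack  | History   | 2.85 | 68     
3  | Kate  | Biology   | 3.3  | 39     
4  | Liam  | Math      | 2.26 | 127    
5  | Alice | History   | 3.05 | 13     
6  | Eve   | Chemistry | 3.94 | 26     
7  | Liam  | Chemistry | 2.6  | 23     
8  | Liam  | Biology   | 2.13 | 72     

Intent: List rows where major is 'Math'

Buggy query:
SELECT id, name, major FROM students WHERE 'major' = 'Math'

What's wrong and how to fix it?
Bug: 'major' in single quotes is a string literal, not the column; the comparison is literal-vs-literal and never true

Fix: Reference the column as major without single quotes

Corrected query:
SELECT id, name, major FROM students WHERE major = 'Math'

Result:
id | name | major
---+------+------
4  | Liam | Math 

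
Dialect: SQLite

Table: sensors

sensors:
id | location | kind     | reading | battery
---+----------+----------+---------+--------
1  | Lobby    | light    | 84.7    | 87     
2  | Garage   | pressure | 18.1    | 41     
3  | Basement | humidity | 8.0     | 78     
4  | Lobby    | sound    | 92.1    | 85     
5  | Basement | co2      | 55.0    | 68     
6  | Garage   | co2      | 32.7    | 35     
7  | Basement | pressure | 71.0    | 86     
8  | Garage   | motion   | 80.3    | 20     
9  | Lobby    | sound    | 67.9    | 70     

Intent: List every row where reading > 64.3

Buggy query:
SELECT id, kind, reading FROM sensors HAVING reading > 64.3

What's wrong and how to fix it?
Bug: This is a non-aggregate query (no GROUP BY, no aggregates), so in SQLite the HAVING clause is invalid here; a row-level condition belongs in WHERE

Fix: Replace HAVING with WHERE since the condition applies to individual rows

Corrected query:
SELECT id, kind, reading FROM sensors WHERE reading > 64.3

Result:
id | kind     | reading
---+----------+--------
1  | light    | 84.7   
4  | sound    | 92.1   
7  | pressure | 71     
8  | motion   | 80.3   
9  | sound    | 67.9   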